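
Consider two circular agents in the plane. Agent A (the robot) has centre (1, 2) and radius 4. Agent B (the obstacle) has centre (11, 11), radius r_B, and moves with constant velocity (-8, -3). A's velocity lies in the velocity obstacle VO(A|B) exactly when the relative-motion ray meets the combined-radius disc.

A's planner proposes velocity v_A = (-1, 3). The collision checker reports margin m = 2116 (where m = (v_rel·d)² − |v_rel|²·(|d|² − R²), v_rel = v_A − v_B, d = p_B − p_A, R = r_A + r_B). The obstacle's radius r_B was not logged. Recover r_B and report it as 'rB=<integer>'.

m = 2116
d = (10, 9);  v_rel = (7, 6),  |v_rel|² = 85
v_rel×d = (7)·(9) − (6)·(10) = 3
since m = R²·85 − 3²:  R² = (9 + 2116) / 85 = 25
R = √25 = 5  ⇒  r_B = 5 − 4 = 1

rB=1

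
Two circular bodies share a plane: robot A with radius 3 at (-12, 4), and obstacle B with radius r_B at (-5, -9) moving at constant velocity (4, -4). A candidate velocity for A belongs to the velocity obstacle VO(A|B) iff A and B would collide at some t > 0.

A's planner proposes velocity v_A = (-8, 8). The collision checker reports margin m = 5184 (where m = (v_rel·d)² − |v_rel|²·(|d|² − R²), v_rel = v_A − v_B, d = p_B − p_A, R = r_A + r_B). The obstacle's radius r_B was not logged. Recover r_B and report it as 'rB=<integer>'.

m = 5184
d = (7, -13);  v_rel = (-12, 12),  |v_rel|² = 288
v_rel×d = (-12)·(-13) − (12)·(7) = 72
since m = R²·288 − 72²:  R² = (5184 + 5184) / 288 = 36
R = √36 = 6  ⇒  r_B = 6 − 3 = 3

rB=3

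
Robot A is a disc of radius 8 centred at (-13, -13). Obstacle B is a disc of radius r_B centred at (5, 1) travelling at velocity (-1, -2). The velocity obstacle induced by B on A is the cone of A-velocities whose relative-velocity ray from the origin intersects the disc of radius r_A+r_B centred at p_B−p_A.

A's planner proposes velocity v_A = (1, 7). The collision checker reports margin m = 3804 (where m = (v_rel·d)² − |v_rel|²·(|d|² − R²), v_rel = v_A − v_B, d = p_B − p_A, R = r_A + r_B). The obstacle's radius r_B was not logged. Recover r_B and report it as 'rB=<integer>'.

m = 3804
d = (18, 14);  v_rel = (2, 9),  |v_rel|² = 85
v_rel×d = (2)·(14) − (9)·(18) = -134
since m = R²·85 − (-134)²:  R² = (17956 + 3804) / 85 = 256
R = √256 = 16  ⇒  r_B = 16 − 8 = 8

rB=8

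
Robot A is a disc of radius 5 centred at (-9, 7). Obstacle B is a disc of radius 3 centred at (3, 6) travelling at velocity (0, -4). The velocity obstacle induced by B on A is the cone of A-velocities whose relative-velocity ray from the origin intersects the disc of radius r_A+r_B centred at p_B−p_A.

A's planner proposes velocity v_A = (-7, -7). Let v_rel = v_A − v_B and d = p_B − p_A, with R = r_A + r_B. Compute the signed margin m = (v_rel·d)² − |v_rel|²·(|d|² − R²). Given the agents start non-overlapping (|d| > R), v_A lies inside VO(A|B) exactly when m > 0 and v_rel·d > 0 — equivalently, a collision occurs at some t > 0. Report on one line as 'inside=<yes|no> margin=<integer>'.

d = (12, -1),  |d|² = 145;  R = 5+3 = 8,  c = 145−8² = 81
v_rel = (-7, -3),  |v_rel|² = 58;  v_rel·d = (-7)·(12) + (-3)·(-1) = -81
58·t² + 162·t + 81 = 0  ⇒  m = (-81)² − 58·81 = 1863
m = 1863 > 0,  v_rel·d = -81 < 0  ⇒  outside

inside=no margin=1863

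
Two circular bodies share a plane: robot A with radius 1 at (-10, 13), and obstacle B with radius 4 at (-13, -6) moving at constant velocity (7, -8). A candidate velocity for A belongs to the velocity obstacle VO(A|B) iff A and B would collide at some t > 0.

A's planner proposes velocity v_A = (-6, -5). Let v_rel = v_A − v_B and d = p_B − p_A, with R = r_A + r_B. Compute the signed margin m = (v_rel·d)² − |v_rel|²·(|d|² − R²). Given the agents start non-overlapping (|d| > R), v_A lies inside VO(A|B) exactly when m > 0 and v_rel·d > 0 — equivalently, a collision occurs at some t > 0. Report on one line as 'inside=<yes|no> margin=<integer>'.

d = (-3, -19),  |d|² = 370;  R = 1+4 = 5,  c = 370−5² = 345
v_rel = (-13, 3),  |v_rel|² = 178;  v_rel·d = (-13)·(-3) + (3)·(-19) = -18
178·t² + 36·t + 345 = 0  ⇒  m = (-18)² − 178·345 = -61086
m = -61086 < 0,  v_rel·d = -18 < 0  ⇒  outside

inside=no margin=-61086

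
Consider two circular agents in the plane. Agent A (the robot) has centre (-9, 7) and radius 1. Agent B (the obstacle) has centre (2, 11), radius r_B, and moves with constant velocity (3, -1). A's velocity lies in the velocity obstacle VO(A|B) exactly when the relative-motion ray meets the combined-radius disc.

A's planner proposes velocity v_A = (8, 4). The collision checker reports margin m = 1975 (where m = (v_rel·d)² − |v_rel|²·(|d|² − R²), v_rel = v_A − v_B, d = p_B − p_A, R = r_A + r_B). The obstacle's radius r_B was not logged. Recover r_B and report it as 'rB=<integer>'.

m = 1975
d = (11, 4);  v_rel = (5, 5),  |v_rel|² = 50
v_rel×d = (5)·(4) − (5)·(11) = -35
since m = R²·50 − (-35)²:  R² = (1225 + 1975) / 50 = 64
R = √64 = 8  ⇒  r_B = 8 − 1 = 7

rB=7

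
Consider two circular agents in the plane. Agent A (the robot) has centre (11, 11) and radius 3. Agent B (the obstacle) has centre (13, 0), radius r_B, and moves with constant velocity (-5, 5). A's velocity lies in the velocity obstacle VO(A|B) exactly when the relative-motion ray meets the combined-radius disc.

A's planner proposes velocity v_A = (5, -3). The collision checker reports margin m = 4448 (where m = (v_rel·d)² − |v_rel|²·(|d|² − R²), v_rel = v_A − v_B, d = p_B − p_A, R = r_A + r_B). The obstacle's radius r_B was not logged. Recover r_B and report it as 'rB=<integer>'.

m = 4448
d = (2, -11);  v_rel = (10, -8),  |v_rel|² = 164
v_rel×d = (10)·(-11) − (-8)·(2) = -94
since m = R²·164 − (-94)²:  R² = (8836 + 4448) / 164 = 81
R = √81 = 9  ⇒  r_B = 9 − 3 = 6

rB=6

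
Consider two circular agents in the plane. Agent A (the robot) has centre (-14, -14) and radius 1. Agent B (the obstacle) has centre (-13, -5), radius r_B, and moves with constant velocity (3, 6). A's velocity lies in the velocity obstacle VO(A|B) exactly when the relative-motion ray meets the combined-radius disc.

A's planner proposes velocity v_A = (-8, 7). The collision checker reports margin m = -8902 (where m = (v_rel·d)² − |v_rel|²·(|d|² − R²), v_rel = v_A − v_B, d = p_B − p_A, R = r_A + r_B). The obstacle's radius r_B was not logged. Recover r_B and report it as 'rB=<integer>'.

m = -8902
d = (1, 9);  v_rel = (-11, 1),  |v_rel|² = 122
v_rel×d = (-11)·(9) − (1)·(1) = -100
since m = R²·122 − (-100)²:  R² = (10000 + -8902) / 122 = 9
R = √9 = 3  ⇒  r_B = 3 − 1 = 2

rB=2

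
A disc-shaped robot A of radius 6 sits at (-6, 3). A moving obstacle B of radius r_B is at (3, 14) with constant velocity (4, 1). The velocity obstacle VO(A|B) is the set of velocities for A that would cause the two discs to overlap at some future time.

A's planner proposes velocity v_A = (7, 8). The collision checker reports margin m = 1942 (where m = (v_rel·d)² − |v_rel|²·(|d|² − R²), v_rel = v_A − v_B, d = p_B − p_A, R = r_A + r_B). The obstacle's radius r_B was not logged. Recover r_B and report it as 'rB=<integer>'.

m = 1942
d = (9, 11);  v_rel = (3, 7),  |v_rel|² = 58
v_rel×d = (3)·(11) − (7)·(9) = -30
since m = R²·58 − (-30)²:  R² = (900 + 1942) / 58 = 49
R = √49 = 7  ⇒  r_B = 7 − 6 = 1

rB=1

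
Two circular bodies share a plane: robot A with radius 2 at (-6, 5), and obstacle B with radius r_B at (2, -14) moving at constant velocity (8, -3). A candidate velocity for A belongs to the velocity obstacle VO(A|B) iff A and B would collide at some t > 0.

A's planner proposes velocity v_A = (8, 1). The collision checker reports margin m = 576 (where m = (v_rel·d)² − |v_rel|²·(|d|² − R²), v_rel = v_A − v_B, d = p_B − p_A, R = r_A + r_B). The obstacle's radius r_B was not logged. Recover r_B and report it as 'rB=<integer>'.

m = 576
d = (8, -19);  v_rel = (0, 4),  |v_rel|² = 16
v_rel×d = (0)·(-19) − (4)·(8) = -32
since m = R²·16 − (-32)²:  R² = (1024 + 576) / 16 = 100
R = √100 = 10  ⇒  r_B = 10 − 2 = 8

rB=8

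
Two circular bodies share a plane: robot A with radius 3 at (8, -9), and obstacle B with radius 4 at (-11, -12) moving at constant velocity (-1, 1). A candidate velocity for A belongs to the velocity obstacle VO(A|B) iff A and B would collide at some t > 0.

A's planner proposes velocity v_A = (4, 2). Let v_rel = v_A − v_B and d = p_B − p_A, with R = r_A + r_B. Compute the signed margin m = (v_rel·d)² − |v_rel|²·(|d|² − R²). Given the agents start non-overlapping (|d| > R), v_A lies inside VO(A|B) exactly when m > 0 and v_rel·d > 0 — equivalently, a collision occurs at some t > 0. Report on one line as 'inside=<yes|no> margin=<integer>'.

d = (-19, -3),  |d|² = 370;  R = 3+4 = 7,  c = 370−7² = 321
v_rel = (5, 1),  |v_rel|² = 26;  v_rel·d = (5)·(-19) + (1)·(-3) = -98
26·t² + 196·t + 321 = 0  ⇒  m = (-98)² − 26·321 = 1258
m = 1258 > 0,  v_rel·d = -98 < 0  ⇒  outside

inside=no margin=1258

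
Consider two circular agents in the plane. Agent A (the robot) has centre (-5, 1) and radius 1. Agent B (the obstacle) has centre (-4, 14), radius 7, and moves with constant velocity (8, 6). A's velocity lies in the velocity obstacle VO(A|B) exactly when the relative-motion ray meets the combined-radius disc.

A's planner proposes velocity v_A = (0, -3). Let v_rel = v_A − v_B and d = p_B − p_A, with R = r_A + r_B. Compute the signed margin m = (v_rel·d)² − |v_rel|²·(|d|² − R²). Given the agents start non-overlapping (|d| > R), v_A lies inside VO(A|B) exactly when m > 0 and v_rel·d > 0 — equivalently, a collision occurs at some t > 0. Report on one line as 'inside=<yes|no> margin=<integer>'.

d = (1, 13),  |d|² = 170;  R = 1+7 = 8,  c = 170−8² = 106
v_rel = (-8, -9),  |v_rel|² = 145;  v_rel·d = (-8)·(1) + (-9)·(13) = -125
145·t² + 250·t + 106 = 0  ⇒  m = (-125)² − 145·106 = 255
m = 255 > 0,  v_rel·d = -125 < 0  ⇒  outside

inside=no margin=255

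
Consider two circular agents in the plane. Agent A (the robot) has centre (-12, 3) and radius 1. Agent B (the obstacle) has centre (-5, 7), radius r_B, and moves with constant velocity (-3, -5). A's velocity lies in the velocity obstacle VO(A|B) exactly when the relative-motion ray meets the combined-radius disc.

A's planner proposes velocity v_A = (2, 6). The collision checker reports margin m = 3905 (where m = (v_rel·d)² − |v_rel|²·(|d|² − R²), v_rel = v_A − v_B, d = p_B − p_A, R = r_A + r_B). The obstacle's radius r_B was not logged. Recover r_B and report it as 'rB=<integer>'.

m = 3905
d = (7, 4);  v_rel = (5, 11),  |v_rel|² = 146
v_rel×d = (5)·(4) − (11)·(7) = -57
since m = R²·146 − (-57)²:  R² = (3249 + 3905) / 146 = 49
R = √49 = 7  ⇒  r_B = 7 − 1 = 6

rB=6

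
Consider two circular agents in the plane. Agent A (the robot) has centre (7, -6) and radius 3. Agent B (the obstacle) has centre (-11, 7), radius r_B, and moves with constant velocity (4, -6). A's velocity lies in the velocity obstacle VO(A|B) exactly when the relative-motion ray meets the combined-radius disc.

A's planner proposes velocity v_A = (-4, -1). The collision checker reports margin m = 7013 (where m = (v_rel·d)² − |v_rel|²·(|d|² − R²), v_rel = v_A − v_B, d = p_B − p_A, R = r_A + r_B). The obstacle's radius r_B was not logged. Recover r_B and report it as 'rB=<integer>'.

m = 7013
d = (-18, 13);  v_rel = (-8, 5),  |v_rel|² = 89
v_rel×d = (-8)·(13) − (5)·(-18) = -14
since m = R²·89 − (-14)²:  R² = (196 + 7013) / 89 = 81
R = √81 = 9  ⇒  r_B = 9 − 3 = 6

rB=6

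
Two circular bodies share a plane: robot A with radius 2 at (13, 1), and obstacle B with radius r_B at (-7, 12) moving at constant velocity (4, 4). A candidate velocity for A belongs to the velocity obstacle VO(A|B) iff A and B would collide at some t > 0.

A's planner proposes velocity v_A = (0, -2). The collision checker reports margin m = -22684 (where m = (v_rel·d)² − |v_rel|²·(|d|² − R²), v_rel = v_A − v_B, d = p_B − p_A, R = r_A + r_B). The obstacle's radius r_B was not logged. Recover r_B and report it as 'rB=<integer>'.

m = -22684
d = (-20, 11);  v_rel = (-4, -6),  |v_rel|² = 52
v_rel×d = (-4)·(11) − (-6)·(-20) = -164
since m = R²·52 − (-164)²:  R² = (26896 + -22684) / 52 = 81
R = √81 = 9  ⇒  r_B = 9 − 2 = 7

rB=7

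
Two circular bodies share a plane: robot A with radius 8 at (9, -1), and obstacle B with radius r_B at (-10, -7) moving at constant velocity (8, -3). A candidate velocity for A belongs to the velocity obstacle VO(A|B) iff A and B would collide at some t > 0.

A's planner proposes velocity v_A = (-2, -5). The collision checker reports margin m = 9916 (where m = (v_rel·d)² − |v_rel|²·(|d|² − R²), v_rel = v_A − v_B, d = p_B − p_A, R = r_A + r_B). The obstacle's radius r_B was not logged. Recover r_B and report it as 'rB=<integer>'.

m = 9916
d = (-19, -6);  v_rel = (-10, -2),  |v_rel|² = 104
v_rel×d = (-10)·(-6) − (-2)·(-19) = 22
since m = R²·104 − 22²:  R² = (484 + 9916) / 104 = 100
R = √100 = 10  ⇒  r_B = 10 − 8 = 2

rB=2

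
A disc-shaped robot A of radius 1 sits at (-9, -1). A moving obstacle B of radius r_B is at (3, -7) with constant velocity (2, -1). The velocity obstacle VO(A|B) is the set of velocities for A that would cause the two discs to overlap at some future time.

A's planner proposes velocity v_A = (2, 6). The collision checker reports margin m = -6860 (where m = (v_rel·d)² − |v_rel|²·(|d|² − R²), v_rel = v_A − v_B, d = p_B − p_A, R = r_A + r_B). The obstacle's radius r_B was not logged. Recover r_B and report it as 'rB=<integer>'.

m = -6860
d = (12, -6);  v_rel = (0, 7),  |v_rel|² = 49
v_rel×d = (0)·(-6) − (7)·(12) = -84
since m = R²·49 − (-84)²:  R² = (7056 + -6860) / 49 = 4
R = √4 = 2  ⇒  r_B = 2 − 1 = 1

rB=1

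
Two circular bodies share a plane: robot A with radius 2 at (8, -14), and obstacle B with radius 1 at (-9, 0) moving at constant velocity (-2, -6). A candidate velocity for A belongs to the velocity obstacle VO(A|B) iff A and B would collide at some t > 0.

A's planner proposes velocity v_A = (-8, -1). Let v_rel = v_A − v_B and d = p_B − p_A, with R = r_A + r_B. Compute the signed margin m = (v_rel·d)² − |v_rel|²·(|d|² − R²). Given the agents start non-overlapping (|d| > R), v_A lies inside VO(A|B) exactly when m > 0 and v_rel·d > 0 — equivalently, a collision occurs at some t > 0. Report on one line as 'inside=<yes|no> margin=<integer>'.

d = (-17, 14),  |d|² = 485;  R = 2+1 = 3,  c = 485−3² = 476
v_rel = (-6, 5),  |v_rel|² = 61;  v_rel·d = (-6)·(-17) + (5)·(14) = 172
61·t² − 344·t + 476 = 0  ⇒  m = 172² − 61·476 = 548
m = 548 > 0,  v_rel·d = 172 > 0  ⇒  inside

inside=yes margin=548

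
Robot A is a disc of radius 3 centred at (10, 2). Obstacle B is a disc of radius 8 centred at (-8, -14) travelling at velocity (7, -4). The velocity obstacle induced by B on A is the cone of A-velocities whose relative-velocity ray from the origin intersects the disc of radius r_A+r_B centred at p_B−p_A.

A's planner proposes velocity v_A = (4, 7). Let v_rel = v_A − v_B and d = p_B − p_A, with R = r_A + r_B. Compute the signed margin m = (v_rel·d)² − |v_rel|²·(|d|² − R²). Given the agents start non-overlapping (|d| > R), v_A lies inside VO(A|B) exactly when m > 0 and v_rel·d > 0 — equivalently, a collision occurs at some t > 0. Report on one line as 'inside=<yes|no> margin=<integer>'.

d = (-18, -16),  |d|² = 580;  R = 3+8 = 11,  c = 580−11² = 459
v_rel = (-3, 11),  |v_rel|² = 130;  v_rel·d = (-3)·(-18) + (11)·(-16) = -122
130·t² + 244·t + 459 = 0  ⇒  m = (-122)² − 130·459 = -44786
m = -44786 < 0,  v_rel·d = -122 < 0  ⇒  outside

inside=no margin=-44786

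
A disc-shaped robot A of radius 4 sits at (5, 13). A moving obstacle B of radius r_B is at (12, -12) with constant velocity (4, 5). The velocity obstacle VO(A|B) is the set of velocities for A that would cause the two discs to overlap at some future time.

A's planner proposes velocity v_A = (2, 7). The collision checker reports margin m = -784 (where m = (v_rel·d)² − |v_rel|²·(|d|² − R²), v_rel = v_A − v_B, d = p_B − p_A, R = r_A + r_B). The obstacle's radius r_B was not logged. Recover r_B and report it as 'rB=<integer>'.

m = -784
d = (7, -25);  v_rel = (-2, 2),  |v_rel|² = 8
v_rel×d = (-2)·(-25) − (2)·(7) = 36
since m = R²·8 − 36²:  R² = (1296 + -784) / 8 = 64
R = √64 = 8  ⇒  r_B = 8 − 4 = 4

rB=4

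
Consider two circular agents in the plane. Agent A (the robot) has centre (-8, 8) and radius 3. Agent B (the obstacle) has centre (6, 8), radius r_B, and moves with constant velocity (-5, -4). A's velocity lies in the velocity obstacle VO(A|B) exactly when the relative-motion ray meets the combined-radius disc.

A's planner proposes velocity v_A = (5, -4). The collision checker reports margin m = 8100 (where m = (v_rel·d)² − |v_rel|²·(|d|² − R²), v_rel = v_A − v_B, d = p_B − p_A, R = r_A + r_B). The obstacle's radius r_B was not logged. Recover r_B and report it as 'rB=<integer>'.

m = 8100
d = (14, 0);  v_rel = (10, 0),  |v_rel|² = 100
v_rel×d = (10)·(0) − (0)·(14) = 0
since m = R²·100 − 0²:  R² = (0 + 8100) / 100 = 81
R = √81 = 9  ⇒  r_B = 9 − 3 = 6

rB=6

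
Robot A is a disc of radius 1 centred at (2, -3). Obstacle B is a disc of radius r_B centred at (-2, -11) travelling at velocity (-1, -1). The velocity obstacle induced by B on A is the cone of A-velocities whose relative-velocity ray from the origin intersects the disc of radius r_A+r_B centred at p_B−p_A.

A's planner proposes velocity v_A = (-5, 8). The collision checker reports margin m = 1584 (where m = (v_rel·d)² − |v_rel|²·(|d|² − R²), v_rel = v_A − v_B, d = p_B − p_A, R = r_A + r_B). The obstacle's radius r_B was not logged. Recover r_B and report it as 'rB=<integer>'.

m = 1584
d = (-4, -8);  v_rel = (-4, 9),  |v_rel|² = 97
v_rel×d = (-4)·(-8) − (9)·(-4) = 68
since m = R²·97 − 68²:  R² = (4624 + 1584) / 97 = 64
R = √64 = 8  ⇒  r_B = 8 − 1 = 7

rB=7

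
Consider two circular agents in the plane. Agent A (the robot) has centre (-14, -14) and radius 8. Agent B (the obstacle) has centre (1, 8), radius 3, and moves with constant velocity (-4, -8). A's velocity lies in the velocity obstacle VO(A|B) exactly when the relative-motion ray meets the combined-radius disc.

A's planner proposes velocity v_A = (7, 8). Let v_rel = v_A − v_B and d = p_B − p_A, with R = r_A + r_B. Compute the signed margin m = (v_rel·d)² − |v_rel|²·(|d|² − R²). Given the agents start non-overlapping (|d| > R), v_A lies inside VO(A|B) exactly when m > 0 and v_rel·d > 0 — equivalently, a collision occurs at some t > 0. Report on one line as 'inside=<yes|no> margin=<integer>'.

d = (15, 22),  |d|² = 709;  R = 8+3 = 11,  c = 709−11² = 588
v_rel = (11, 16),  |v_rel|² = 377;  v_rel·d = (11)·(15) + (16)·(22) = 517
377·t² − 1034·t + 588 = 0  ⇒  m = 517² − 377·588 = 45613
m = 45613 > 0,  v_rel·d = 517 > 0  ⇒  inside

inside=yes margin=45613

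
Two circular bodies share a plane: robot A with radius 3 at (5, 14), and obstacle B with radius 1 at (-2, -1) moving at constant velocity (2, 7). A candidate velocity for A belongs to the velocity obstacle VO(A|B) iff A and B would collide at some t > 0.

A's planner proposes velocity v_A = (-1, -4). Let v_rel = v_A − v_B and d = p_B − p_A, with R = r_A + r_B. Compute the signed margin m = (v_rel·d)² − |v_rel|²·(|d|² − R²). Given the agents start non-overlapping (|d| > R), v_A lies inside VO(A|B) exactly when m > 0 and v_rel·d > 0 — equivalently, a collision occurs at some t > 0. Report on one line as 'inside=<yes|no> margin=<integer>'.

d = (-7, -15),  |d|² = 274;  R = 3+1 = 4,  c = 274−4² = 258
v_rel = (-3, -11),  |v_rel|² = 130;  v_rel·d = (-3)·(-7) + (-11)·(-15) = 186
130·t² − 372·t + 258 = 0  ⇒  m = 186² − 130·258 = 1056
m = 1056 > 0,  v_rel·d = 186 > 0  ⇒  inside

inside=yes margin=1056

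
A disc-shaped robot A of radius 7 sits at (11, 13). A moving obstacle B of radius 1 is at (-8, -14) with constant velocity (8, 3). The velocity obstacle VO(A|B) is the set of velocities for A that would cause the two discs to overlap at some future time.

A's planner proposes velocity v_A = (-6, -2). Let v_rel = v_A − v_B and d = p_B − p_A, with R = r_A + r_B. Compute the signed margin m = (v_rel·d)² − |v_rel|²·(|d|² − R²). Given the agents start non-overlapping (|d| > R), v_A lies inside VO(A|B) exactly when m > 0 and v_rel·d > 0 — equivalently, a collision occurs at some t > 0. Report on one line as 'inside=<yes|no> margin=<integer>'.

d = (-19, -27),  |d|² = 1090;  R = 7+1 = 8,  c = 1090−8² = 1026
v_rel = (-14, -5),  |v_rel|² = 221;  v_rel·d = (-14)·(-19) + (-5)·(-27) = 401
221·t² − 802·t + 1026 = 0  ⇒  m = 401² − 221·1026 = -65945
m = -65945 < 0,  v_rel·d = 401 > 0  ⇒  outside

inside=no margin=-65945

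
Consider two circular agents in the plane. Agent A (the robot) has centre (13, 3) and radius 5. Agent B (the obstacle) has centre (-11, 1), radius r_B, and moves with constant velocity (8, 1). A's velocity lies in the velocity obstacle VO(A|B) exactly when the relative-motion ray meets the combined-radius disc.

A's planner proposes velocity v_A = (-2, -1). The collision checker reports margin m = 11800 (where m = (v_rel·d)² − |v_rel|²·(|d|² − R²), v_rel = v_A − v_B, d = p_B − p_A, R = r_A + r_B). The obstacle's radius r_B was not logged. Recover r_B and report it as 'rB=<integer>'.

m = 11800
d = (-24, -2);  v_rel = (-10, -2),  |v_rel|² = 104
v_rel×d = (-10)·(-2) − (-2)·(-24) = -28
since m = R²·104 − (-28)²:  R² = (784 + 11800) / 104 = 121
R = √121 = 11  ⇒  r_B = 11 − 5 = 6

rB=6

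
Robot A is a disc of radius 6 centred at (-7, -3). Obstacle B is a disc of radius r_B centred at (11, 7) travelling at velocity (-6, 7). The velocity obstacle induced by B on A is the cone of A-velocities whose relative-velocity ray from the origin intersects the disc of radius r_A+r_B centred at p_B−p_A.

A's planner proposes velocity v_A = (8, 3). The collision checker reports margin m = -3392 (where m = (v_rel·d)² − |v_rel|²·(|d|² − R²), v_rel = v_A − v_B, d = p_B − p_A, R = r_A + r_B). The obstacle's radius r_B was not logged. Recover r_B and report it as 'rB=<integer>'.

m = -3392
d = (18, 10);  v_rel = (14, -4),  |v_rel|² = 212
v_rel×d = (14)·(10) − (-4)·(18) = 212
since m = R²·212 − 212²:  R² = (44944 + -3392) / 212 = 196
R = √196 = 14  ⇒  r_B = 14 − 6 = 8

rB=8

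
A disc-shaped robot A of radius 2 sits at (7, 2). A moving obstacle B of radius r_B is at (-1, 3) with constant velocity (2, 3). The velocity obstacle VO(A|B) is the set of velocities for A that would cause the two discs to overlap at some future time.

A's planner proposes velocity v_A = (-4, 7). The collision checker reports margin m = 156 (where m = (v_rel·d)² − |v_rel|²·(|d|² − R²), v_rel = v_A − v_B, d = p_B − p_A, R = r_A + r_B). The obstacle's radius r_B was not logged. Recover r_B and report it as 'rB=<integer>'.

m = 156
d = (-8, 1);  v_rel = (-6, 4),  |v_rel|² = 52
v_rel×d = (-6)·(1) − (4)·(-8) = 26
since m = R²·52 − 26²:  R² = (676 + 156) / 52 = 16
R = √16 = 4  ⇒  r_B = 4 − 2 = 2

rB=2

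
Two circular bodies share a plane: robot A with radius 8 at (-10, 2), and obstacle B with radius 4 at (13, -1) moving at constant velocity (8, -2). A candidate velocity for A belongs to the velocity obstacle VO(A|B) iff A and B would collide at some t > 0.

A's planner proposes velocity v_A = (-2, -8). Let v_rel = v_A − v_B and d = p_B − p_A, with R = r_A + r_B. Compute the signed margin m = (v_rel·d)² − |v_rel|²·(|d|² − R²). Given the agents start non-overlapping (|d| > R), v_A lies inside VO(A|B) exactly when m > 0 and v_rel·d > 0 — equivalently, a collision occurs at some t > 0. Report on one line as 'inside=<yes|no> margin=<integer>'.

d = (23, -3),  |d|² = 538;  R = 8+4 = 12,  c = 538−12² = 394
v_rel = (-10, -6),  |v_rel|² = 136;  v_rel·d = (-10)·(23) + (-6)·(-3) = -212
136·t² + 424·t + 394 = 0  ⇒  m = (-212)² − 136·394 = -8640
m = -8640 < 0,  v_rel·d = -212 < 0  ⇒  outside

inside=no margin=-8640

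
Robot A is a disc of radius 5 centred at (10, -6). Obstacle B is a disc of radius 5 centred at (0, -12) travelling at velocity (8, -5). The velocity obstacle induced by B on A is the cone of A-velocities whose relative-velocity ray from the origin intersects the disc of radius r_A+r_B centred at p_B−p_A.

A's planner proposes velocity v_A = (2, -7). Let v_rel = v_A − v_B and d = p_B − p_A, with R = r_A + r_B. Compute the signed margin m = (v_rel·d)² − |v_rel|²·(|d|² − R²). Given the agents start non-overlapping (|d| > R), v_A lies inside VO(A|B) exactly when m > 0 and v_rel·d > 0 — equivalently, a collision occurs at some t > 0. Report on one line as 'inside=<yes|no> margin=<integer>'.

d = (-10, -6),  |d|² = 136;  R = 5+5 = 10,  c = 136−10² = 36
v_rel = (-6, -2),  |v_rel|² = 40;  v_rel·d = (-6)·(-10) + (-2)·(-6) = 72
40·t² − 144·t + 36 = 0  ⇒  m = 72² − 40·36 = 3744
m = 3744 > 0,  v_rel·d = 72 > 0  ⇒  inside

inside=yes margin=3744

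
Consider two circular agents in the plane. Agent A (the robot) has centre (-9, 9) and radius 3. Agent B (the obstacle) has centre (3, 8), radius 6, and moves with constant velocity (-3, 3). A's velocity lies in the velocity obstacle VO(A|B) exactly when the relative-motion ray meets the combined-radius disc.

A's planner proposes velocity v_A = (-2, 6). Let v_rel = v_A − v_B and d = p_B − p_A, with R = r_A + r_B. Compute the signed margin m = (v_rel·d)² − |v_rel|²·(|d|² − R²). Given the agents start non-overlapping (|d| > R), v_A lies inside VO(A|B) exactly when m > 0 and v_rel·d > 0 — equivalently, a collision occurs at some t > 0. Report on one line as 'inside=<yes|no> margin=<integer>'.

d = (12, -1),  |d|² = 145;  R = 3+6 = 9,  c = 145−9² = 64
v_rel = (1, 3),  |v_rel|² = 10;  v_rel·d = (1)·(12) + (3)·(-1) = 9
10·t² − 18·t + 64 = 0  ⇒  m = 9² − 10·64 = -559
m = -559 < 0,  v_rel·d = 9 > 0  ⇒  outside

inside=no margin=-559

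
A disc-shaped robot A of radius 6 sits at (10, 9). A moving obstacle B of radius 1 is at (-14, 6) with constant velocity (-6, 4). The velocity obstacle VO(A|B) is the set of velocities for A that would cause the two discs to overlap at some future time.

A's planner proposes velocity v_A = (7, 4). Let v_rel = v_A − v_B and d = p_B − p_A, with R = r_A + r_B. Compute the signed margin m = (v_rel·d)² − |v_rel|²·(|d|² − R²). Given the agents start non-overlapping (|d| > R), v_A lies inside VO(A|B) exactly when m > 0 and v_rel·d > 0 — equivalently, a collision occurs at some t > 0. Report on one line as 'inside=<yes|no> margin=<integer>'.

d = (-24, -3),  |d|² = 585;  R = 6+1 = 7,  c = 585−7² = 536
v_rel = (13, 0),  |v_rel|² = 169;  v_rel·d = (13)·(-24) + (0)·(-3) = -312
169·t² + 624·t + 536 = 0  ⇒  m = (-312)² − 169·536 = 6760
m = 6760 > 0,  v_rel·d = -312 < 0  ⇒  outside

inside=no margin=6760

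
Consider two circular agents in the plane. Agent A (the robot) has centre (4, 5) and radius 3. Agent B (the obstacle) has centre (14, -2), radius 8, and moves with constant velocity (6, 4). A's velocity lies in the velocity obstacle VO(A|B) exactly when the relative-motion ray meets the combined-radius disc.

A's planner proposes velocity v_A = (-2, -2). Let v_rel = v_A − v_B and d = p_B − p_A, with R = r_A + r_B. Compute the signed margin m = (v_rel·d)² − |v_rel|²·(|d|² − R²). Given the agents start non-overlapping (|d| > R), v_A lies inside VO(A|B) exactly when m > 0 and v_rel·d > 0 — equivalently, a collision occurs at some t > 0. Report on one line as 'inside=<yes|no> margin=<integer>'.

d = (10, -7),  |d|² = 149;  R = 3+8 = 11,  c = 149−11² = 28
v_rel = (-8, -6),  |v_rel|² = 100;  v_rel·d = (-8)·(10) + (-6)·(-7) = -38
100·t² + 76·t + 28 = 0  ⇒  m = (-38)² − 100·28 = -1356
m = -1356 < 0,  v_rel·d = -38 < 0  ⇒  outside

inside=no margin=-1356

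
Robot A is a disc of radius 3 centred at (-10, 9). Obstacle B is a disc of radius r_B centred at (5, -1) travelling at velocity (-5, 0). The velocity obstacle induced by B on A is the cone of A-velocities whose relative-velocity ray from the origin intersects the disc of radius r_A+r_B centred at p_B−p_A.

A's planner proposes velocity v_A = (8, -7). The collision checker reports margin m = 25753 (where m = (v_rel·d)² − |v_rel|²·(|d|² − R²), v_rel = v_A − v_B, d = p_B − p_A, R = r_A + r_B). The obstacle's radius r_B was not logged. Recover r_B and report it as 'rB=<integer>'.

m = 25753
d = (15, -10);  v_rel = (13, -7),  |v_rel|² = 218
v_rel×d = (13)·(-10) − (-7)·(15) = -25
since m = R²·218 − (-25)²:  R² = (625 + 25753) / 218 = 121
R = √121 = 11  ⇒  r_B = 11 − 3 = 8

rB=8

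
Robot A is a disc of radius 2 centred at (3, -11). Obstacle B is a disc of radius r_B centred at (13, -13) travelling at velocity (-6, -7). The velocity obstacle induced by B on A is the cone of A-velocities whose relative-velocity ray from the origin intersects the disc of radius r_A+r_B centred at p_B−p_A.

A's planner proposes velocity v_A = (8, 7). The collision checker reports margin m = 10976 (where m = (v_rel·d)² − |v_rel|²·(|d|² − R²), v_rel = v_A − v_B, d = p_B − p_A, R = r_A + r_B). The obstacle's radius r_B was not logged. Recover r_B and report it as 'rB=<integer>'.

m = 10976
d = (10, -2);  v_rel = (14, 14),  |v_rel|² = 392
v_rel×d = (14)·(-2) − (14)·(10) = -168
since m = R²·392 − (-168)²:  R² = (28224 + 10976) / 392 = 100
R = √100 = 10  ⇒  r_B = 10 − 2 = 8

rB=8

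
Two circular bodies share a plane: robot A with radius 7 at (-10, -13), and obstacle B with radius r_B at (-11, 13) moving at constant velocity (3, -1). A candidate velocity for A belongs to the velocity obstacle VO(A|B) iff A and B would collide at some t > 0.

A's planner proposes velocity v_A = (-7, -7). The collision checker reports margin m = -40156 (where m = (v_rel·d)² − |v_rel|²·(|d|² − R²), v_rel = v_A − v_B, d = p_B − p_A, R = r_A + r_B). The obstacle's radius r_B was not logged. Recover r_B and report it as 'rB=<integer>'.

m = -40156
d = (-1, 26);  v_rel = (-10, -6),  |v_rel|² = 136
v_rel×d = (-10)·(26) − (-6)·(-1) = -266
since m = R²·136 − (-266)²:  R² = (70756 + -40156) / 136 = 225
R = √225 = 15  ⇒  r_B = 15 − 7 = 8

rB=8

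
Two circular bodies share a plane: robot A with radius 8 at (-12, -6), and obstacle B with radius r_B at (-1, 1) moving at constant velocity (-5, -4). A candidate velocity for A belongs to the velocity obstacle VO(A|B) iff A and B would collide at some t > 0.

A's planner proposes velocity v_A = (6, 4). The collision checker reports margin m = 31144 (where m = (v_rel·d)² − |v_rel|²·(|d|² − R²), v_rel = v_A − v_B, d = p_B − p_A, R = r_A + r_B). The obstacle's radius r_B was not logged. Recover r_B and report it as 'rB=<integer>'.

m = 31144
d = (11, 7);  v_rel = (11, 8),  |v_rel|² = 185
v_rel×d = (11)·(7) − (8)·(11) = -11
since m = R²·185 − (-11)²:  R² = (121 + 31144) / 185 = 169
R = √169 = 13  ⇒  r_B = 13 − 8 = 5

rB=5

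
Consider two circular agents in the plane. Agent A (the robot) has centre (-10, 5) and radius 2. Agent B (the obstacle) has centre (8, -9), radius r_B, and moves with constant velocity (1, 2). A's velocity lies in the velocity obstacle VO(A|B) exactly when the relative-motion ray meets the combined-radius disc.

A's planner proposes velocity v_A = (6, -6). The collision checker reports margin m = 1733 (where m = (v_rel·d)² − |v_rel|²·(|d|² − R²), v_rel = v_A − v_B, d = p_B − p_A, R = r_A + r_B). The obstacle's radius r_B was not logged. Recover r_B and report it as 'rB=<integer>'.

m = 1733
d = (18, -14);  v_rel = (5, -8),  |v_rel|² = 89
v_rel×d = (5)·(-14) − (-8)·(18) = 74
since m = R²·89 − 74²:  R² = (5476 + 1733) / 89 = 81
R = √81 = 9  ⇒  r_B = 9 − 2 = 7

rB=7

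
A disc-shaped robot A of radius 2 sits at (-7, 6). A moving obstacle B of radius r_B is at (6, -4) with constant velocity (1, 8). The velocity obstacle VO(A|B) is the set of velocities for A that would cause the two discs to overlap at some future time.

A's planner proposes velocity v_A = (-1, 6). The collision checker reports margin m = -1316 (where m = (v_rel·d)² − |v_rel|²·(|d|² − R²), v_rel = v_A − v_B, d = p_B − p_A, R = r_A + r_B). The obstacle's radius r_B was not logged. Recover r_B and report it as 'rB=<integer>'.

m = -1316
d = (13, -10);  v_rel = (-2, -2),  |v_rel|² = 8
v_rel×d = (-2)·(-10) − (-2)·(13) = 46
since m = R²·8 − 46²:  R² = (2116 + -1316) / 8 = 100
R = √100 = 10  ⇒  r_B = 10 − 2 = 8

rB=8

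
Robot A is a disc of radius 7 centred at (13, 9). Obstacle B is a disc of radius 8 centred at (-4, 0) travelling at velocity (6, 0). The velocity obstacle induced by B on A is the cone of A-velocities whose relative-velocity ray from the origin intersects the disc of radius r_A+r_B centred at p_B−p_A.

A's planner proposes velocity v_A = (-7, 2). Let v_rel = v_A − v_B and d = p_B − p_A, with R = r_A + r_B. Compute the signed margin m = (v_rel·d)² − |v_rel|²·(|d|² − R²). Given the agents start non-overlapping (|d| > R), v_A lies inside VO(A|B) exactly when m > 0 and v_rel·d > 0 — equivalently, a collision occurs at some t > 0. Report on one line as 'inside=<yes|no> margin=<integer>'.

d = (-17, -9),  |d|² = 370;  R = 7+8 = 15,  c = 370−15² = 145
v_rel = (-13, 2),  |v_rel|² = 173;  v_rel·d = (-13)·(-17) + (2)·(-9) = 203
173·t² − 406·t + 145 = 0  ⇒  m = 203² − 173·145 = 16124
m = 16124 > 0,  v_rel·d = 203 > 0  ⇒  inside

inside=yes margin=16124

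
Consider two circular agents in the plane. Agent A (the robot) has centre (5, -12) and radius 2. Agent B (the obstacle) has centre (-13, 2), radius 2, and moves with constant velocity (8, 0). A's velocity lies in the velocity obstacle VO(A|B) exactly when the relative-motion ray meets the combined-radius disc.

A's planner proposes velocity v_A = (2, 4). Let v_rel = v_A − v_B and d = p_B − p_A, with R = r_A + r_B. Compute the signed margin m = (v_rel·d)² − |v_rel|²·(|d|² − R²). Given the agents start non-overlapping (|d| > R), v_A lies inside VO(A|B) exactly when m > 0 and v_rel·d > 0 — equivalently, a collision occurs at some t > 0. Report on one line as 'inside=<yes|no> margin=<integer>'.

d = (-18, 14),  |d|² = 520;  R = 2+2 = 4,  c = 520−4² = 504
v_rel = (-6, 4),  |v_rel|² = 52;  v_rel·d = (-6)·(-18) + (4)·(14) = 164
52·t² − 328·t + 504 = 0  ⇒  m = 164² − 52·504 = 688
m = 688 > 0,  v_rel·d = 164 > 0  ⇒  inside

inside=yes margin=688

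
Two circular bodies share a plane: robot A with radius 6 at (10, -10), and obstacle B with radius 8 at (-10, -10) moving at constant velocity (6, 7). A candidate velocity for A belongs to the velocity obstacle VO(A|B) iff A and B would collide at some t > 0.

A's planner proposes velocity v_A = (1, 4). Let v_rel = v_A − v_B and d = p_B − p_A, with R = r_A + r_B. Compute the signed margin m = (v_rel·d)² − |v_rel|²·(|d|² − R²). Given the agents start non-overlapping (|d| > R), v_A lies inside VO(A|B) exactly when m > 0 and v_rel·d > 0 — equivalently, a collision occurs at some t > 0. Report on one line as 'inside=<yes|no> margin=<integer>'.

d = (-20, 0),  |d|² = 400;  R = 6+8 = 14,  c = 400−14² = 204
v_rel = (-5, -3),  |v_rel|² = 34;  v_rel·d = (-5)·(-20) + (-3)·(0) = 100
34·t² − 200·t + 204 = 0  ⇒  m = 100² − 34·204 = 3064
m = 3064 > 0,  v_rel·d = 100 > 0  ⇒  inside

inside=yes margin=3064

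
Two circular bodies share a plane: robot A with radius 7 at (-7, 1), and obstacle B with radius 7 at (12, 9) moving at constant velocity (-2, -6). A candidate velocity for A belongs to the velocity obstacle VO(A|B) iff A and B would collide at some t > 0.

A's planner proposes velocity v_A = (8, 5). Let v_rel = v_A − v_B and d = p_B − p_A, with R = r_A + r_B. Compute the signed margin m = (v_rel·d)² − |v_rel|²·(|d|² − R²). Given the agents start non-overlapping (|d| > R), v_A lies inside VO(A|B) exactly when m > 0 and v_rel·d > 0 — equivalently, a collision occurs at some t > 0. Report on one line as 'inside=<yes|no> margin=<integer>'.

d = (19, 8),  |d|² = 425;  R = 7+7 = 14,  c = 425−14² = 229
v_rel = (10, 11),  |v_rel|² = 221;  v_rel·d = (10)·(19) + (11)·(8) = 278
221·t² − 556·t + 229 = 0  ⇒  m = 278² − 221·229 = 26675
m = 26675 > 0,  v_rel·d = 278 > 0  ⇒  inside

inside=yes margin=26675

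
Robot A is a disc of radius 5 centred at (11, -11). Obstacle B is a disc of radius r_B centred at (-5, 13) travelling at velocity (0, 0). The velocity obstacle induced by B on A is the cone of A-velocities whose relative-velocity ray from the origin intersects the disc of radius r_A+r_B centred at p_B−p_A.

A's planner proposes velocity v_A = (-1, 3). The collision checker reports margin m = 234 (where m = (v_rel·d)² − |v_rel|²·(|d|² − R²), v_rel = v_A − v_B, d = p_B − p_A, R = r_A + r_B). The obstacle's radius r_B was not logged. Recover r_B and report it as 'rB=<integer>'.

m = 234
d = (-16, 24);  v_rel = (-1, 3),  |v_rel|² = 10
v_rel×d = (-1)·(24) − (3)·(-16) = 24
since m = R²·10 − 24²:  R² = (576 + 234) / 10 = 81
R = √81 = 9  ⇒  r_B = 9 − 5 = 4

rB=4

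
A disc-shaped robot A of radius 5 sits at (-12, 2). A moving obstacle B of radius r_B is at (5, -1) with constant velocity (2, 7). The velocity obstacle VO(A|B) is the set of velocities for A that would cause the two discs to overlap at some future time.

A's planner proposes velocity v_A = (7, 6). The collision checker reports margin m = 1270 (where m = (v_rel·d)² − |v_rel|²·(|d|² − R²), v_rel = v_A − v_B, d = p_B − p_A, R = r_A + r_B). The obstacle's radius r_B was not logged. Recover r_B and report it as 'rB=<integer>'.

m = 1270
d = (17, -3);  v_rel = (5, -1),  |v_rel|² = 26
v_rel×d = (5)·(-3) − (-1)·(17) = 2
since m = R²·26 − 2²:  R² = (4 + 1270) / 26 = 49
R = √49 = 7  ⇒  r_B = 7 − 5 = 2

rB=2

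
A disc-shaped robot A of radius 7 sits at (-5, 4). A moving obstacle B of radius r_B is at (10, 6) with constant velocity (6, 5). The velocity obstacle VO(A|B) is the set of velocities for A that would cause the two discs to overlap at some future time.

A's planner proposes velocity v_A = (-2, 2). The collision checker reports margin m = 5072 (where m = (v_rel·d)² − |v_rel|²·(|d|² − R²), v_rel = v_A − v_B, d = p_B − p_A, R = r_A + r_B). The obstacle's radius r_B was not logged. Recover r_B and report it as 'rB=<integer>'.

m = 5072
d = (15, 2);  v_rel = (-8, -3),  |v_rel|² = 73
v_rel×d = (-8)·(2) − (-3)·(15) = 29
since m = R²·73 − 29²:  R² = (841 + 5072) / 73 = 81
R = √81 = 9  ⇒  r_B = 9 − 7 = 2

rB=2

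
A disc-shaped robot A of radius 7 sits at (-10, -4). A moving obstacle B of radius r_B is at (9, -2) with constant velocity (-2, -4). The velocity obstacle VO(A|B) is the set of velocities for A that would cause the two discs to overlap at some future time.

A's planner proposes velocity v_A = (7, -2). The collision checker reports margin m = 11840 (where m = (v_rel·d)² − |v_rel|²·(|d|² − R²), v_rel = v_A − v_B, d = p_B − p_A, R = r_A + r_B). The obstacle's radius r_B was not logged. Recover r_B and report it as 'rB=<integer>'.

m = 11840
d = (19, 2);  v_rel = (9, 2),  |v_rel|² = 85
v_rel×d = (9)·(2) − (2)·(19) = -20
since m = R²·85 − (-20)²:  R² = (400 + 11840) / 85 = 144
R = √144 = 12  ⇒  r_B = 12 − 7 = 5

rB=5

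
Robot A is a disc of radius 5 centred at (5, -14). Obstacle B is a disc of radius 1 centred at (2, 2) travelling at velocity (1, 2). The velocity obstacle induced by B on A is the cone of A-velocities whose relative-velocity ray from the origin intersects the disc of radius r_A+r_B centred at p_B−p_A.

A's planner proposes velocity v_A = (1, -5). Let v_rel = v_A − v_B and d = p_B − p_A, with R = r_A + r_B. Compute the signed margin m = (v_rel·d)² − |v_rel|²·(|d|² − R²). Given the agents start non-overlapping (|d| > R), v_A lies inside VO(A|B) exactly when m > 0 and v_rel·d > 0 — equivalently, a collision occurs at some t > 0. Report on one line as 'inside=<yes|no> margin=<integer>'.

d = (-3, 16),  |d|² = 265;  R = 5+1 = 6,  c = 265−6² = 229
v_rel = (0, -7),  |v_rel|² = 49;  v_rel·d = (0)·(-3) + (-7)·(16) = -112
49·t² + 224·t + 229 = 0  ⇒  m = (-112)² − 49·229 = 1323
m = 1323 > 0,  v_rel·d = -112 < 0  ⇒  outside

inside=no margin=1323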